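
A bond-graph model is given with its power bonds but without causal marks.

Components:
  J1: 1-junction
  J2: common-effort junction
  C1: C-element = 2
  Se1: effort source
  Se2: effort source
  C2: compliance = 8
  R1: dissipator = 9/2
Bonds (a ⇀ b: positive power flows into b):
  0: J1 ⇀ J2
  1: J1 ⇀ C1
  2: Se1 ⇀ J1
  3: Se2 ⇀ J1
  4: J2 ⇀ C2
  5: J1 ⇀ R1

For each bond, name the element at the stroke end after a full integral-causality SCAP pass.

#2 →J1  (Se1: effort source, stroke at far end)
#3 →J1  (Se2 (Se) sets effort on bond)
#1 →J1  (prefer integral on C1)
#4 →J2  (C2 integral (e out))
#0 →J1  (common-e at J2 fixed by 4)
#5 →R1  (only one flow-in slot at J1)

#0 →J1
#1 →J1
#2 →J1
#3 →J1
#4 →J2
#5 →R1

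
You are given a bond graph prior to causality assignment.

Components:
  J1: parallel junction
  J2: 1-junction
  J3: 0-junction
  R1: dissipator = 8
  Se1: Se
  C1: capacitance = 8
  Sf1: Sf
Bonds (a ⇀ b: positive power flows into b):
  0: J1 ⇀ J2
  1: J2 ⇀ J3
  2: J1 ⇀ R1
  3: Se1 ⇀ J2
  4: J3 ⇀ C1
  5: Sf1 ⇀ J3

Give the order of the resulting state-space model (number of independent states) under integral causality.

#3 stroke→J2  (Se1 (Se) sets effort on bond)
#5 stroke→Sf1  (Sf1 fixes flow; stroke at Sf1)
#4 stroke→J3  (prefer integral on C1)
#1 stroke→J2  (J3: bond 4 brought effort, rest push out)
#0 stroke→J1  (closing 1-jn rule on J2)
#2 stroke→R1  (common-e at J1 fixed by 0)

1  (C1 all integral)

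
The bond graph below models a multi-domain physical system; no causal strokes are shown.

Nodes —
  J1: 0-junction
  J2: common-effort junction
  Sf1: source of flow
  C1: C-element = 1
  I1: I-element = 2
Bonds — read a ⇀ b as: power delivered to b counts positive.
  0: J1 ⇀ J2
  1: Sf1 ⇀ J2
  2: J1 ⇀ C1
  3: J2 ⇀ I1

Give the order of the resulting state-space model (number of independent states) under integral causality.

2  (C1, I1 all integral)

bond 1 stroke→Sf1  (Sf1: flow source, stroke at near end)
bond 2 stroke→J1  (C1 outputs effort q/C1)
bond 0 stroke→J2  (J1: bond 2 brought effort, rest push out)
bond 3 stroke→I1  (J2: bond 0 brought effort, rest push out)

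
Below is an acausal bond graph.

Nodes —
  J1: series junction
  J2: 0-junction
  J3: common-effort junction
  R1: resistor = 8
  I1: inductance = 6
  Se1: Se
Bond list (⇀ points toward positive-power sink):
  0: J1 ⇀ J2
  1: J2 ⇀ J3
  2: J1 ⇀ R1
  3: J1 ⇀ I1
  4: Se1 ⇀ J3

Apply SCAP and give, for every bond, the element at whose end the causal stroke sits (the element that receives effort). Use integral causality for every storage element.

bond 0 →J1
bond 1 →J2
bond 2 →J1
bond 3 →I1
bond 4 →J3

b4 stroke at J3  (Se1: effort source, stroke at far end)
b1 stroke at J2  (common-e at J3 fixed by 4)
b0 stroke at J1  (J2: bond 1 brought effort, rest push out)
b3 stroke at I1  (I1 outputs flow p/I1)
b2 stroke at J1  (J1: bond 3 brought flow, rest push out)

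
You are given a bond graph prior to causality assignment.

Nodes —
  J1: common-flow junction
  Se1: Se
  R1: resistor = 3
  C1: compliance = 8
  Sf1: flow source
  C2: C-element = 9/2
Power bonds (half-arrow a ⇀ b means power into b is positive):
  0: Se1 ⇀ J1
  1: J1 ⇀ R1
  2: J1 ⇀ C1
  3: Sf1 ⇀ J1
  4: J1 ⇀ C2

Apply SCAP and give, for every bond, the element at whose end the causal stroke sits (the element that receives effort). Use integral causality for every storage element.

β0 →J1
β1 →J1
β2 →J1
β3 →Sf1
β4 →J1

#0 →J1  (source Se1 imposes e)
#3 →Sf1  (Sf1 (Sf) sets flow on bond)
#1 →J1  (J1: bond 3 brought flow, rest push out)
#2 →J1  (J1: bond 3 brought flow, rest push out)
#4 →J1  (1-jn J1 has f-setter on 3)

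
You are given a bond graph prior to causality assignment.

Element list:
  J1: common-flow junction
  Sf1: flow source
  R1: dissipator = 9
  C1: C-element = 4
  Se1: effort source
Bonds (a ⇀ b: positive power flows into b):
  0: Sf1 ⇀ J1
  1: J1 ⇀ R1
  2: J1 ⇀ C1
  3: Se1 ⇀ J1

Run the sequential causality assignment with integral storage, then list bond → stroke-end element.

β0 →Sf1
β1 →J1
β2 →J1
β3 →J1

#0 stroke at Sf1  (Sf1: flow source, stroke at near end)
#3 stroke at J1  (Se1: effort source, stroke at far end)
#1 stroke at J1  (1-jn J1 has f-setter on 0)
#2 stroke at J1  (J1: bond 0 brought flow, rest push out)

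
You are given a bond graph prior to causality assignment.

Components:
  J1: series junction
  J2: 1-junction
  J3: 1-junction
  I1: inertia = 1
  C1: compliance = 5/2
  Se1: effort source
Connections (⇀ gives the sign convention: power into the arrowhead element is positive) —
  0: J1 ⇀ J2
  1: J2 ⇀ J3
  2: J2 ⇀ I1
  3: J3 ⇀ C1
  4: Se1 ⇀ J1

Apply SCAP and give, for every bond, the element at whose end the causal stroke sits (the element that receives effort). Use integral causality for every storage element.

#0 |J2
#1 |J2
#2 |I1
#3 |J3
#4 |J1

b4 stroke→J1  (Se1: effort source, stroke at far end)
b0 stroke→J2  (only one flow-in slot at J1)
b2 stroke→I1  (I1: I, integral causality)
b1 stroke→J2  (common-f at J2 fixed by 2)
b3 stroke→J3  (common-f at J3 fixed by 1)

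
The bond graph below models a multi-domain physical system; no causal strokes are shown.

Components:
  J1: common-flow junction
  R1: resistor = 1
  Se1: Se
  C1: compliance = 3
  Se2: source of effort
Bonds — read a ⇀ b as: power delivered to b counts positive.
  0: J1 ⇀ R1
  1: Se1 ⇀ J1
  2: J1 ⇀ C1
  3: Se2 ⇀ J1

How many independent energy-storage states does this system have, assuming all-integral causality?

#1 →J1  (source Se1 imposes e)
#3 →J1  (Se2: effort source, stroke at far end)
#2 →J1  (C1 outputs effort q/C1)
#0 →R1  (closing 1-jn rule on J1)

1  (C1 all integral)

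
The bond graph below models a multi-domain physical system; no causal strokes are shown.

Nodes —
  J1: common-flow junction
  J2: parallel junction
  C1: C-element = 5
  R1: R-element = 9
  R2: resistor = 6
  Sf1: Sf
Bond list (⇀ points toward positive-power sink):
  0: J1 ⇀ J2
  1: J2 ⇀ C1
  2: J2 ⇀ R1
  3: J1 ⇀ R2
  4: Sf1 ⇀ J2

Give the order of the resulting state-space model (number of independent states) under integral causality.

1  (C1 all integral)

bond 4 stroke at Sf1  (Sf1 (Sf) sets flow on bond)
bond 1 stroke at J2  (C1: C, integral causality)
bond 0 stroke at J1  (common-e at J2 fixed by 1)
bond 2 stroke at R1  (common-e at J2 fixed by 1)
bond 3 stroke at R2  (J1 needs exactly one f-in)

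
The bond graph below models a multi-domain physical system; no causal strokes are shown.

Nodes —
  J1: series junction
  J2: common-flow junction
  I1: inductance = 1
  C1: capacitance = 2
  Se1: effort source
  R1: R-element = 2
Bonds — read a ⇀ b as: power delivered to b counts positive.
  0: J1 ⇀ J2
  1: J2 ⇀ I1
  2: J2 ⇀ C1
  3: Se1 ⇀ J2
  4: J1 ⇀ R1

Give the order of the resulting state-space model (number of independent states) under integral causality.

bond 3 →J2  (Se1: effort source, stroke at far end)
bond 1 →I1  (I1 integral (f out))
bond 0 →J2  (common-f at J2 fixed by 1)
bond 2 →J2  (J2: bond 1 brought flow, rest push out)
bond 4 →J1  (1-jn J1 has f-setter on 0)

2  (C1, I1 all integral)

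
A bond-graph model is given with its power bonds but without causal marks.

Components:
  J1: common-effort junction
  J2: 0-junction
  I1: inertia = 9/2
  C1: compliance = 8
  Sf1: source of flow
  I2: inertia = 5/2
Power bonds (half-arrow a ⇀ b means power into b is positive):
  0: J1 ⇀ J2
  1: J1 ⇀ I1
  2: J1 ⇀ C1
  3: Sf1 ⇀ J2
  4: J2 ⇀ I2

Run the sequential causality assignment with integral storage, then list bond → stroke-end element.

#3 stroke→Sf1  (Sf1 (Sf) sets flow on bond)
#1 stroke→I1  (I1: I, integral causality)
#2 stroke→J1  (C1 outputs effort q/C1)
#0 stroke→J2  (0-jn J1 has e-setter on 2)
#4 stroke→I2  (common-e at J2 fixed by 0)

β0 →J2
β1 →I1
β2 →J1
β3 →Sf1
β4 →I2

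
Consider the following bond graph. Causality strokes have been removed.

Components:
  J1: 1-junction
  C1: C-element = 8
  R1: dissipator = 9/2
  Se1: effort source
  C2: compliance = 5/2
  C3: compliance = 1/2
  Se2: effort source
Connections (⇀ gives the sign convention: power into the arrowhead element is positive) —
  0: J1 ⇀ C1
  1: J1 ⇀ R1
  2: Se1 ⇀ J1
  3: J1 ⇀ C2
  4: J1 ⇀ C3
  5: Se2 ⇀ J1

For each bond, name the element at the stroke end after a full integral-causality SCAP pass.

#0 →J1
#1 →R1
#2 →J1
#3 →J1
#4 →J1
#5 →J1

b2 |J1  (Se1: effort source, stroke at far end)
b5 |J1  (source Se2 imposes e)
b0 |J1  (prefer integral on C1)
b3 |J1  (C2 integral (e out))
b4 |J1  (C3 integral (e out))
b1 |R1  (closing 1-jn rule on J1)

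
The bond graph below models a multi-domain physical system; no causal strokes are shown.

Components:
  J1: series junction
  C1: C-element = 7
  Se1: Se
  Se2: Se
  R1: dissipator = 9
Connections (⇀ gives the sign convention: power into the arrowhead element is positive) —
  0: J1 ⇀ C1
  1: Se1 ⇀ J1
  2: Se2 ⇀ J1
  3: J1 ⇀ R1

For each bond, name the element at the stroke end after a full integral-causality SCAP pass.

bond 0 |J1
bond 1 |J1
bond 2 |J1
bond 3 |R1

β1 stroke→J1  (Se1 fixes effort; stroke away)
β2 stroke→J1  (Se2 (Se) sets effort on bond)
β0 stroke→J1  (C1 outputs effort q/C1)
β3 stroke→R1  (closing 1-jn rule on J1)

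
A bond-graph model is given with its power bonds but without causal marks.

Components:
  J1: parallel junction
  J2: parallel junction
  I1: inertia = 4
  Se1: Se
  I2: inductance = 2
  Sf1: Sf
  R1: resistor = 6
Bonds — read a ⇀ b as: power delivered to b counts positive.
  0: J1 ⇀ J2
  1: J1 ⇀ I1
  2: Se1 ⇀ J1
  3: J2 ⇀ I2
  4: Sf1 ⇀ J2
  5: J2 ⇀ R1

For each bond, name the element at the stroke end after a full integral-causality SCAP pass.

b0 stroke at J2
b1 stroke at I1
b2 stroke at J1
b3 stroke at I2
b4 stroke at Sf1
b5 stroke at R1

bond 2 stroke at J1  (source Se1 imposes e)
bond 4 stroke at Sf1  (Sf1 fixes flow; stroke at Sf1)
bond 0 stroke at J2  (common-e at J1 fixed by 2)
bond 1 stroke at I1  (0-jn J1 has e-setter on 2)
bond 3 stroke at I2  (J2 effort already set via bond 0)
bond 5 stroke at R1  (J2: bond 0 brought effort, rest push out)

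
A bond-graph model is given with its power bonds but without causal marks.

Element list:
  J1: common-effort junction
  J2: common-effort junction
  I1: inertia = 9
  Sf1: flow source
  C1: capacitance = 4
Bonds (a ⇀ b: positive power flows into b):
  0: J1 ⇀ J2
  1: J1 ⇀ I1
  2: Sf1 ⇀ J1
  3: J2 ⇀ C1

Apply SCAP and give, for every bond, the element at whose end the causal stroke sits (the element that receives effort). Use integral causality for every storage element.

#2 stroke at Sf1  (Sf1 fixes flow; stroke at Sf1)
#1 stroke at I1  (I1 integral (f out))
#0 stroke at J1  (closing 0-jn rule on J1)
#3 stroke at J2  (J2: last free bond brings effort in)

β0 stroke at J1
β1 stroke at I1
β2 stroke at Sf1
β3 stroke at J2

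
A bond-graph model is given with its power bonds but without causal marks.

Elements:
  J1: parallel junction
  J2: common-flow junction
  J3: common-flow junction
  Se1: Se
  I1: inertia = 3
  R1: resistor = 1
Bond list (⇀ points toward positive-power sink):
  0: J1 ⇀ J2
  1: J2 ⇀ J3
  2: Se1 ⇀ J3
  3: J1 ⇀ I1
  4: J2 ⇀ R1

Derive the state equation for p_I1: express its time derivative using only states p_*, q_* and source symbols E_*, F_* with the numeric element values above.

dp_I1/dt = -E_Se1 - p_I1/3

β2 →J3  (Se1 (Se) sets effort on bond)
β1 →J2  (closing 1-jn rule on J3)
β3 →I1  (I1 integral (f out))
β0 →J1  (closing 0-jn rule on J1)
β4 →J2  (common-f at J2 fixed by 0)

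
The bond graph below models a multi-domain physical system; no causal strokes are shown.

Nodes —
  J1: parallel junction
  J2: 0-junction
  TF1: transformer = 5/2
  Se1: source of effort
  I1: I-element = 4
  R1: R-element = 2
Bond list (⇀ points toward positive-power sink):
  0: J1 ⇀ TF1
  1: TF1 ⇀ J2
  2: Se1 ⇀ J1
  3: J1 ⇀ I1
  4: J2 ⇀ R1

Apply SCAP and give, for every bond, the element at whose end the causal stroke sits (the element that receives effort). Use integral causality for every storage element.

β2 |J1  (Se1: effort source, stroke at far end)
β0 |TF1  (J1: bond 2 brought effort, rest push out)
β3 |I1  (J1: bond 2 brought effort, rest push out)
β1 |J2  (TF1: transformer flips bond 0)
β4 |R1  (common-e at J2 fixed by 1)

b0 stroke→TF1
b1 stroke→J2
b2 stroke→J1
b3 stroke→I1
b4 stroke→R1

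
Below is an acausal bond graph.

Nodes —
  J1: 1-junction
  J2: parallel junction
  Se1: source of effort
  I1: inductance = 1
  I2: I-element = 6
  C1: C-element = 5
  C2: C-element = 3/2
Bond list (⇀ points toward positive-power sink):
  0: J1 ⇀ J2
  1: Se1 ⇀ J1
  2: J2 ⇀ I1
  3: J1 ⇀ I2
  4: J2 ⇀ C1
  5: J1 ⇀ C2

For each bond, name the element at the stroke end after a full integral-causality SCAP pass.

bond 0 |J1
bond 1 |J1
bond 2 |I1
bond 3 |I2
bond 4 |J2
bond 5 |J1

bond 1 stroke at J1  (Se1 fixes effort; stroke away)
bond 2 stroke at I1  (prefer integral on I1)
bond 3 stroke at I2  (I2 outputs flow p/I2)
bond 0 stroke at J1  (J1: bond 3 brought flow, rest push out)
bond 5 stroke at J1  (J1 flow already set via bond 3)
bond 4 stroke at J2  (J2 needs exactly one e-in)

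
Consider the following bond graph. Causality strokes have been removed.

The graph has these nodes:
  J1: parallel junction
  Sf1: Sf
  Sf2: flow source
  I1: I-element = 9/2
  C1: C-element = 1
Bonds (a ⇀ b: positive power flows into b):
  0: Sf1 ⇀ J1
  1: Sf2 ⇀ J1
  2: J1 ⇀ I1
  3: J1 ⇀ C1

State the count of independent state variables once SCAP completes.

#0 stroke→Sf1  (source Sf1 imposes f)
#1 stroke→Sf2  (Sf2 fixes flow; stroke at Sf2)
#2 stroke→I1  (I1 integral (f out))
#3 stroke→J1  (J1: last free bond brings effort in)

2  (C1, I1 all integral)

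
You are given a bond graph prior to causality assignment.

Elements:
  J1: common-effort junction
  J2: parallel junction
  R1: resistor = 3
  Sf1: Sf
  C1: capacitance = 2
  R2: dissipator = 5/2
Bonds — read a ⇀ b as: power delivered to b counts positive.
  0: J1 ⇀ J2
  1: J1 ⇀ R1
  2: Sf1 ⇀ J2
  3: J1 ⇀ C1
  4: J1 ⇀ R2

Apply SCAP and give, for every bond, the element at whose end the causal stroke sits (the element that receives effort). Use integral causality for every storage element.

b2 stroke at Sf1  (Sf1 fixes flow; stroke at Sf1)
b0 stroke at J2  (only one effort-in slot at J2)
b3 stroke at J1  (C1 integral (e out))
b1 stroke at R1  (J1: bond 3 brought effort, rest push out)
b4 stroke at R2  (J1: bond 3 brought effort, rest push out)

bond 0 |J2
bond 1 |R1
bond 2 |Sf1
bond 3 |J1
bond 4 |R2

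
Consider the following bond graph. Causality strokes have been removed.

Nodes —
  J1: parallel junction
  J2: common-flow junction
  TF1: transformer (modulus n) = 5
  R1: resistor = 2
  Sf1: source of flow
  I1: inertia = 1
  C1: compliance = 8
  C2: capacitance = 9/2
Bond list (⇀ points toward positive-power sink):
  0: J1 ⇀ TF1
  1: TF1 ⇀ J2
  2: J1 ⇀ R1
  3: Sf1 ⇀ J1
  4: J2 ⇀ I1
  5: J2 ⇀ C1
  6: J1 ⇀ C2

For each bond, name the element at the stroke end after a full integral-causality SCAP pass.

bond 0 stroke at TF1
bond 1 stroke at J2
bond 2 stroke at R1
bond 3 stroke at Sf1
bond 4 stroke at I1
bond 5 stroke at J2
bond 6 stroke at J1

b3 →Sf1  (Sf1 (Sf) sets flow on bond)
b4 →I1  (prefer integral on I1)
b1 →J2  (1-jn J2 has f-setter on 4)
b5 →J2  (J2: bond 4 brought flow, rest push out)
b0 →TF1  (through TF1, causality passes straight; one stroke at TF1)
b6 →J1  (C2: C, integral causality)
b2 →R1  (J1 effort already set via bond 6)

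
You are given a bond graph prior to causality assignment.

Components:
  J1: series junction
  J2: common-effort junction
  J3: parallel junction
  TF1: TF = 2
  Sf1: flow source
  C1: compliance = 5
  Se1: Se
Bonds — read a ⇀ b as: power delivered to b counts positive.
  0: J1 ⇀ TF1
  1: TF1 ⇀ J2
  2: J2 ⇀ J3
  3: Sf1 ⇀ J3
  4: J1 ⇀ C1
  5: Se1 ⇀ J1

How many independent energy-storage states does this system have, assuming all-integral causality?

1  (C1 all integral)

#3 →Sf1  (Sf1 (Sf) sets flow on bond)
#5 →J1  (Se1 (Se) sets effort on bond)
#2 →J3  (closing 0-jn rule on J3)
#1 →J2  (J2 needs exactly one e-in)
#0 →TF1  (TF1 one-in-one-out from 1)
#4 →J1  (J1: bond 0 brought flow, rest push out)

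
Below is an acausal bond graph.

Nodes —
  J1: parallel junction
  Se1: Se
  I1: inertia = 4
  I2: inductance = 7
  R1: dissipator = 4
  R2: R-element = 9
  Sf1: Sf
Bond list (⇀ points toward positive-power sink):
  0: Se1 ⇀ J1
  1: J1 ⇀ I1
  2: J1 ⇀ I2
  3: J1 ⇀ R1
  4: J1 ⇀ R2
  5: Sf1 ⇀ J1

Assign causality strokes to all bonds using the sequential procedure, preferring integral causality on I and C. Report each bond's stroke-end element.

b0 stroke at J1
b1 stroke at I1
b2 stroke at I2
b3 stroke at R1
b4 stroke at R2
b5 stroke at Sf1

bond 0 stroke at J1  (Se1: effort source, stroke at far end)
bond 5 stroke at Sf1  (Sf1: flow source, stroke at near end)
bond 1 stroke at I1  (J1: bond 0 brought effort, rest push out)
bond 2 stroke at I2  (0-jn J1 has e-setter on 0)
bond 3 stroke at R1  (0-jn J1 has e-setter on 0)
bond 4 stroke at R2  (common-e at J1 fixed by 0)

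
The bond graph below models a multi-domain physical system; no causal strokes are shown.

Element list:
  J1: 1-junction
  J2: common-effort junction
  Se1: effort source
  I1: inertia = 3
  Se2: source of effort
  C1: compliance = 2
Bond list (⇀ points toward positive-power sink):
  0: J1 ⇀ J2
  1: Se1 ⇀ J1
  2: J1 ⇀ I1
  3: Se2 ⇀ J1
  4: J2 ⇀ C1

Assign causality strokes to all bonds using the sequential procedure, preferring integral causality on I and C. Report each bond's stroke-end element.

b0 →J1
b1 →J1
b2 →I1
b3 →J1
b4 →J2

b1 stroke→J1  (Se1: effort source, stroke at far end)
b3 stroke→J1  (Se2 (Se) sets effort on bond)
b2 stroke→I1  (I1: I, integral causality)
b0 stroke→J1  (common-f at J1 fixed by 2)
b4 stroke→J2  (only one effort-in slot at J2)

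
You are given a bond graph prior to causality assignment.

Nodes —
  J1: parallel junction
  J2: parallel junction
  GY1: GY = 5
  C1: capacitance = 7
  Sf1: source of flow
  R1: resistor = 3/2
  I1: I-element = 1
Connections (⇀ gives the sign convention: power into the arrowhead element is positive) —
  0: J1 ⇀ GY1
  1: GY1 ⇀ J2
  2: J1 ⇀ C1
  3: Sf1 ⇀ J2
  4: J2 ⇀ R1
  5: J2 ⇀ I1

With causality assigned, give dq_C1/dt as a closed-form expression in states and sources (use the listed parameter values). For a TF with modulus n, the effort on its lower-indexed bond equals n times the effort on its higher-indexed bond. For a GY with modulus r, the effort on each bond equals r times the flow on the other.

bond 3 |Sf1  (Sf1: flow source, stroke at near end)
bond 2 |J1  (C1: C, integral causality)
bond 0 |GY1  (J1: bond 2 brought effort, rest push out)
bond 1 |GY1  (through GY1, causality inverts; strokes same side of GY1)
bond 5 |I1  (I1 integral (f out))
bond 4 |J2  (closing 0-jn rule on J2)

dq_C1/dt = -3*F_Sf1/10 + 3*p_I1/10 - 3*q_C1/350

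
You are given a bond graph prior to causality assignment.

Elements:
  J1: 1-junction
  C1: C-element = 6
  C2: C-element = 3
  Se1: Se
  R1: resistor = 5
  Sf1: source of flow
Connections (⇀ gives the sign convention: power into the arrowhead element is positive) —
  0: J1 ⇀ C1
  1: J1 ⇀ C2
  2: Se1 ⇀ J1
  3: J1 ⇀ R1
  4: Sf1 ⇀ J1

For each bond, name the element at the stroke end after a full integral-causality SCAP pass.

#0 |J1
#1 |J1
#2 |J1
#3 |J1
#4 |Sf1

#2 stroke at J1  (Se1 (Se) sets effort on bond)
#4 stroke at Sf1  (Sf1: flow source, stroke at near end)
#0 stroke at J1  (J1 flow already set via bond 4)
#1 stroke at J1  (J1 flow already set via bond 4)
#3 stroke at J1  (1-jn J1 has f-setter on 4)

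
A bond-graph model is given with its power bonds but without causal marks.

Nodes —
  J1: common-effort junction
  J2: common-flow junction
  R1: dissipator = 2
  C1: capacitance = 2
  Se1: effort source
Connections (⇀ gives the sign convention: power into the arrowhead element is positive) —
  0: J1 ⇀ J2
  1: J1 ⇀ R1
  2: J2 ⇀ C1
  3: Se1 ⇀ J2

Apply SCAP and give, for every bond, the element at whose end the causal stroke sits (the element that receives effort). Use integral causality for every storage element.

#3 |J2  (Se1: effort source, stroke at far end)
#2 |J2  (C1 outputs effort q/C1)
#0 |J1  (only one flow-in slot at J2)
#1 |R1  (J1 effort already set via bond 0)

bond 0 stroke→J1
bond 1 stroke→R1
bond 2 stroke→J2
bond 3 stroke→J2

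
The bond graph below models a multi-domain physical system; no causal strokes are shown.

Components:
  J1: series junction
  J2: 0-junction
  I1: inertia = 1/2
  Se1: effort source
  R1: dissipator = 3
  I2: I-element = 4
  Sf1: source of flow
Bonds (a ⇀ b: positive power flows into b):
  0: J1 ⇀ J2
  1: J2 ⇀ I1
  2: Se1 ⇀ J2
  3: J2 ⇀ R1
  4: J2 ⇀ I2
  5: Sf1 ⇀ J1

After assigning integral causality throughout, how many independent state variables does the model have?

2  (I1, I2 all integral)

b2 stroke at J2  (Se1: effort source, stroke at far end)
b5 stroke at Sf1  (source Sf1 imposes f)
b0 stroke at J1  (1-jn J1 has f-setter on 5)
b1 stroke at I1  (J2: bond 2 brought effort, rest push out)
b3 stroke at R1  (0-jn J2 has e-setter on 2)
b4 stroke at I2  (common-e at J2 fixed by 2)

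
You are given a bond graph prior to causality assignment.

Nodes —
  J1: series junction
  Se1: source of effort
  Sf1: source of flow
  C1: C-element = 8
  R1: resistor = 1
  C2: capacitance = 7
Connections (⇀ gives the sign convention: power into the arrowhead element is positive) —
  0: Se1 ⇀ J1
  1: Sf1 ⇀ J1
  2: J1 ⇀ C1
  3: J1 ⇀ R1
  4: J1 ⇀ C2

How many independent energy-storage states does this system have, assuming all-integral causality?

b0 |J1  (Se1: effort source, stroke at far end)
b1 |Sf1  (Sf1 (Sf) sets flow on bond)
b2 |J1  (J1: bond 1 brought flow, rest push out)
b3 |J1  (1-jn J1 has f-setter on 1)
b4 |J1  (J1 flow already set via bond 1)

2  (C1, C2 all integral)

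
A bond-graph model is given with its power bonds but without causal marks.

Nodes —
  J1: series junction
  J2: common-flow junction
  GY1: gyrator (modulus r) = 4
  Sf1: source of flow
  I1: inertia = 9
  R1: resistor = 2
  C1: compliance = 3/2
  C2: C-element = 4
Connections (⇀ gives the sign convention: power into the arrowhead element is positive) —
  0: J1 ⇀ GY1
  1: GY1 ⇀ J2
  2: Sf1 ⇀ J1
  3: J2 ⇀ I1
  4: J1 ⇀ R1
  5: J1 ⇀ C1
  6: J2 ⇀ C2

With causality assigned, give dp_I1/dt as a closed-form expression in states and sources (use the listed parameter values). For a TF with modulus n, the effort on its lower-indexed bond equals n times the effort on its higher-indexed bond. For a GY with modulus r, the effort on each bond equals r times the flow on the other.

dp_I1/dt = 4*F_Sf1 - q_C2/4

#2 stroke→Sf1  (Sf1 fixes flow; stroke at Sf1)
#0 stroke→J1  (1-jn J1 has f-setter on 2)
#4 stroke→J1  (1-jn J1 has f-setter on 2)
#5 stroke→J1  (common-f at J1 fixed by 2)
#1 stroke→J2  (through GY1, causality inverts; strokes same side of GY1)
#3 stroke→I1  (I1 outputs flow p/I1)
#6 stroke→J2  (1-jn J2 has f-setter on 3)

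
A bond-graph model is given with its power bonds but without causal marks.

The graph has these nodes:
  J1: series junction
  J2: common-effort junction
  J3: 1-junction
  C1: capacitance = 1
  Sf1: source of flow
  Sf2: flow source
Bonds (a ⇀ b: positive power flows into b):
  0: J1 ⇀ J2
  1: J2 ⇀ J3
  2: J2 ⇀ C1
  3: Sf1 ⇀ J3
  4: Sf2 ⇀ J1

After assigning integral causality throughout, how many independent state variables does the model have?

bond 3 |Sf1  (source Sf1 imposes f)
bond 4 |Sf2  (Sf2 fixes flow; stroke at Sf2)
bond 0 |J1  (common-f at J1 fixed by 4)
bond 1 |J3  (J3 flow already set via bond 3)
bond 2 |J2  (only one effort-in slot at J2)

1  (C1 all integral)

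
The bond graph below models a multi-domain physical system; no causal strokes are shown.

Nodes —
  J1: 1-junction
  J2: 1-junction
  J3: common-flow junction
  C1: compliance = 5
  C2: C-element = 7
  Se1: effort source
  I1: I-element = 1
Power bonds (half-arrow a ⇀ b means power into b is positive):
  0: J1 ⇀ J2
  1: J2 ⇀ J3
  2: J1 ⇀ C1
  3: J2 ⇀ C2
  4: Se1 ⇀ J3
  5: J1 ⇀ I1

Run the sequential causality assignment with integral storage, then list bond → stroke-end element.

b0 stroke at J1
b1 stroke at J2
b2 stroke at J1
b3 stroke at J2
b4 stroke at J3
b5 stroke at I1

β4 stroke→J3  (Se1 (Se) sets effort on bond)
β1 stroke→J2  (J3 needs exactly one f-in)
β2 stroke→J1  (C1: C, integral causality)
β3 stroke→J2  (C2: C, integral causality)
β0 stroke→J1  (only one flow-in slot at J2)
β5 stroke→I1  (only one flow-in slot at J1)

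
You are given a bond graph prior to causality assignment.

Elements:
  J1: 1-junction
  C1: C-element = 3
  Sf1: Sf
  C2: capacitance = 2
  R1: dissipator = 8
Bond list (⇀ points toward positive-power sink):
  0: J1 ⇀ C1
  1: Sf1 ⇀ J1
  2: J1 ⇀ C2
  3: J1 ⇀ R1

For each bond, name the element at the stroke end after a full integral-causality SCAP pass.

#0 stroke→J1
#1 stroke→Sf1
#2 stroke→J1
#3 stroke→J1

#1 stroke→Sf1  (Sf1 fixes flow; stroke at Sf1)
#0 stroke→J1  (common-f at J1 fixed by 1)
#2 stroke→J1  (J1: bond 1 brought flow, rest push out)
#3 stroke→J1  (common-f at J1 fixed by 1)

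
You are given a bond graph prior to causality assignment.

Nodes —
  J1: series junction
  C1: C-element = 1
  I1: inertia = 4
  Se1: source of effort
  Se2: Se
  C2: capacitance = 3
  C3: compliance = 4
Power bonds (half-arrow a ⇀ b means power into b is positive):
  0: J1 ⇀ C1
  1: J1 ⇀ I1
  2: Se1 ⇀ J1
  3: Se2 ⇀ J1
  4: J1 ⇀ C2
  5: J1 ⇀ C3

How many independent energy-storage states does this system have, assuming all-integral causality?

β2 stroke at J1  (Se1: effort source, stroke at far end)
β3 stroke at J1  (source Se2 imposes e)
β0 stroke at J1  (C1 outputs effort q/C1)
β1 stroke at I1  (I1: I, integral causality)
β4 stroke at J1  (common-f at J1 fixed by 1)
β5 stroke at J1  (1-jn J1 has f-setter on 1)

4  (C1, C2, C3, I1 all integral)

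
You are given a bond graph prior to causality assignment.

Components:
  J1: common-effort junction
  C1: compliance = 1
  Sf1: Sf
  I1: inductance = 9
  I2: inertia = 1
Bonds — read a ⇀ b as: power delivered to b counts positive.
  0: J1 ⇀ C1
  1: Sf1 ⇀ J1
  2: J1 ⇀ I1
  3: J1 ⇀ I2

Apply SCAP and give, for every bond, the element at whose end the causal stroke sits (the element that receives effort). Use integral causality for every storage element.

β0 →J1
β1 →Sf1
β2 →I1
β3 →I2

bond 1 stroke→Sf1  (Sf1: flow source, stroke at near end)
bond 0 stroke→J1  (C1 outputs effort q/C1)
bond 2 stroke→I1  (J1: bond 0 brought effort, rest push out)
bond 3 stroke→I2  (0-jn J1 has e-setter on 0)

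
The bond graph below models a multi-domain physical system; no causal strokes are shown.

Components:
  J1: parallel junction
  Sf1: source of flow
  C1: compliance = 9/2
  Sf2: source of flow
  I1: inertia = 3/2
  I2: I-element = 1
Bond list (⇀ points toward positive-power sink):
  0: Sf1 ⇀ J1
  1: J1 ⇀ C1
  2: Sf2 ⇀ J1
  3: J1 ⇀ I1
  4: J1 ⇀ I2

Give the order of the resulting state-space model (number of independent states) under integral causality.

b0 |Sf1  (Sf1 (Sf) sets flow on bond)
b2 |Sf2  (Sf2: flow source, stroke at near end)
b1 |J1  (C1: C, integral causality)
b3 |I1  (J1: bond 1 brought effort, rest push out)
b4 |I2  (J1: bond 1 brought effort, rest push out)

3  (C1, I1, I2 all integral)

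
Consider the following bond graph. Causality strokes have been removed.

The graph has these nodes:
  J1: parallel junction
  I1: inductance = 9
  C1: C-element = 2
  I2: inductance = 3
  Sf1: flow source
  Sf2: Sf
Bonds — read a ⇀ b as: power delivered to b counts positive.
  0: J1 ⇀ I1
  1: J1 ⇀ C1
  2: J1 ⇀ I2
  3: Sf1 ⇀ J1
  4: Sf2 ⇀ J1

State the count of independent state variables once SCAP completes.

3  (C1, I1, I2 all integral)

#3 stroke at Sf1  (Sf1 fixes flow; stroke at Sf1)
#4 stroke at Sf2  (source Sf2 imposes f)
#0 stroke at I1  (I1 integral (f out))
#1 stroke at J1  (prefer integral on C1)
#2 stroke at I2  (J1 effort already set via bond 1)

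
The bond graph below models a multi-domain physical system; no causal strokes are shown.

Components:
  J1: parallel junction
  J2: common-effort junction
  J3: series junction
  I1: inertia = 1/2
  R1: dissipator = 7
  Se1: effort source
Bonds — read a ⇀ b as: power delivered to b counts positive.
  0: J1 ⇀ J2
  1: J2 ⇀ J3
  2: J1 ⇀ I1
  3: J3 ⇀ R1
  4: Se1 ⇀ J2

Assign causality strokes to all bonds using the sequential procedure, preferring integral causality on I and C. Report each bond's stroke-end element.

bond 4 stroke at J2  (source Se1 imposes e)
bond 0 stroke at J1  (0-jn J2 has e-setter on 4)
bond 1 stroke at J3  (J2: bond 4 brought effort, rest push out)
bond 3 stroke at R1  (only one flow-in slot at J3)
bond 2 stroke at I1  (common-e at J1 fixed by 0)

#0 →J1
#1 →J3
#2 →I1
#3 →R1
#4 →J2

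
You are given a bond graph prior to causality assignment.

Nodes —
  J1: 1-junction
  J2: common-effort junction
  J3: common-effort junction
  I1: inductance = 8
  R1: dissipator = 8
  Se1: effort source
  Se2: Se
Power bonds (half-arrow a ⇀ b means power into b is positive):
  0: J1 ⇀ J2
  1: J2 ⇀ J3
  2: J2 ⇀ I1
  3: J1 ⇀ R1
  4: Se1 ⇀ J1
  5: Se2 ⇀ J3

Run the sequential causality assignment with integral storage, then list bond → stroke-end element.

#4 stroke at J1  (source Se1 imposes e)
#5 stroke at J3  (Se2: effort source, stroke at far end)
#1 stroke at J2  (common-e at J3 fixed by 5)
#0 stroke at J1  (J2 effort already set via bond 1)
#2 stroke at I1  (0-jn J2 has e-setter on 1)
#3 stroke at R1  (only one flow-in slot at J1)

β0 |J1
β1 |J2
β2 |I1
β3 |R1
β4 |J1
β5 |J3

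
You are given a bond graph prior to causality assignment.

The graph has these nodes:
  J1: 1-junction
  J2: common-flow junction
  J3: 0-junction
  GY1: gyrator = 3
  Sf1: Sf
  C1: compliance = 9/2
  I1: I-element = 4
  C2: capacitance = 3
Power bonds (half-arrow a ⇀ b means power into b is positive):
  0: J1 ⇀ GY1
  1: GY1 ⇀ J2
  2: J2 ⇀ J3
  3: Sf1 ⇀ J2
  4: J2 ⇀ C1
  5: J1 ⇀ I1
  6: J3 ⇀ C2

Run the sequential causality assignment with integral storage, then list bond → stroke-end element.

#3 stroke→Sf1  (Sf1 (Sf) sets flow on bond)
#1 stroke→J2  (common-f at J2 fixed by 3)
#2 stroke→J2  (J2: bond 3 brought flow, rest push out)
#4 stroke→J2  (common-f at J2 fixed by 3)
#6 stroke→J3  (J3 needs exactly one e-in)
#0 stroke→J1  (through GY1, causality inverts; strokes same side of GY1)
#5 stroke→I1  (only one flow-in slot at J1)

β0 stroke→J1
β1 stroke→J2
β2 stroke→J2
β3 stroke→Sf1
β4 stroke→J2
β5 stroke→I1
β6 stroke→J3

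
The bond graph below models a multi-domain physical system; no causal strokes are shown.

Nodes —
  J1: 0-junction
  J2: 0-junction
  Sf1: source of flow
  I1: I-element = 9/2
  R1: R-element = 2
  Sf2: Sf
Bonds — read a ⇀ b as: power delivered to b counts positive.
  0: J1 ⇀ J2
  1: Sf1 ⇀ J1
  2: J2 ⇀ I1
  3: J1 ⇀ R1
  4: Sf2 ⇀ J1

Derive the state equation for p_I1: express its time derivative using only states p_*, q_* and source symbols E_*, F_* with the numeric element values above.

#1 stroke at Sf1  (Sf1 (Sf) sets flow on bond)
#4 stroke at Sf2  (source Sf2 imposes f)
#2 stroke at I1  (I1 integral (f out))
#0 stroke at J2  (J2: last free bond brings effort in)
#3 stroke at J1  (closing 0-jn rule on J1)

dp_I1/dt = 2*F_Sf1 + 2*F_Sf2 - 4*p_I1/9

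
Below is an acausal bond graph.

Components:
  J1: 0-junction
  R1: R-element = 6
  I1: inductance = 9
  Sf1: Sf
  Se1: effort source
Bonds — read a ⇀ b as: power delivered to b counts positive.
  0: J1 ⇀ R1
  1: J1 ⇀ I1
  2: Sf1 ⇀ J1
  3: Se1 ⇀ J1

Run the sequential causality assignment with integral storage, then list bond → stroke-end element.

bond 2 stroke at Sf1  (Sf1 fixes flow; stroke at Sf1)
bond 3 stroke at J1  (Se1 fixes effort; stroke away)
bond 0 stroke at R1  (J1: bond 3 brought effort, rest push out)
bond 1 stroke at I1  (common-e at J1 fixed by 3)

β0 |R1
β1 |I1
β2 |Sf1
β3 |J1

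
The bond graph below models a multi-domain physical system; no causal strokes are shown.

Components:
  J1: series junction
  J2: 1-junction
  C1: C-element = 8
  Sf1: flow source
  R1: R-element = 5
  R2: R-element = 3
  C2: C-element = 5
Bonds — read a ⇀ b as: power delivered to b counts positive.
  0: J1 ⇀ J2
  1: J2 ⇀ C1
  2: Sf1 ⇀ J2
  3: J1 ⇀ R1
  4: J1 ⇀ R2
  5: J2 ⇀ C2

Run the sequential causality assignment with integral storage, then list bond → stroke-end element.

#0 stroke at J2
#1 stroke at J2
#2 stroke at Sf1
#3 stroke at J1
#4 stroke at J1
#5 stroke at J2

β2 stroke→Sf1  (Sf1 fixes flow; stroke at Sf1)
β0 stroke→J2  (common-f at J2 fixed by 2)
β1 stroke→J2  (common-f at J2 fixed by 2)
β5 stroke→J2  (common-f at J2 fixed by 2)
β3 stroke→J1  (1-jn J1 has f-setter on 0)
β4 stroke→J1  (J1: bond 0 brought flow, rest push out)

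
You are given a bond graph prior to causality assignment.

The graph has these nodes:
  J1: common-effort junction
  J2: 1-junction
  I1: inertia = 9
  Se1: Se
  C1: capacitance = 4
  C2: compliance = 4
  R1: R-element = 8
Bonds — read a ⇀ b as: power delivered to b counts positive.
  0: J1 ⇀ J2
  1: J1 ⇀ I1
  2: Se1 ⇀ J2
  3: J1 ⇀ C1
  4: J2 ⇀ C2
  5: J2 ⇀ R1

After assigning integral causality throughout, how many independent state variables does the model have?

b2 stroke at J2  (Se1 (Se) sets effort on bond)
b1 stroke at I1  (prefer integral on I1)
b3 stroke at J1  (prefer integral on C1)
b0 stroke at J2  (0-jn J1 has e-setter on 3)
b4 stroke at J2  (C2: C, integral causality)
b5 stroke at R1  (J2: last free bond brings flow in)

3  (C1, C2, I1 all integral)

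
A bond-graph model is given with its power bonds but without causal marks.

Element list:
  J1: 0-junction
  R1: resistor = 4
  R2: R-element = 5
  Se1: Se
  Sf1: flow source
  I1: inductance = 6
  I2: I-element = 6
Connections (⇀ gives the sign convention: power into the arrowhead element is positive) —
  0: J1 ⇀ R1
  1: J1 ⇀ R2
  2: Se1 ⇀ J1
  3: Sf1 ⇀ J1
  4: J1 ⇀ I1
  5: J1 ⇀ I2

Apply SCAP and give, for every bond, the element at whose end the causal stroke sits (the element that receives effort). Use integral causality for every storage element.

β2 stroke→J1  (Se1: effort source, stroke at far end)
β3 stroke→Sf1  (source Sf1 imposes f)
β0 stroke→R1  (J1: bond 2 brought effort, rest push out)
β1 stroke→R2  (J1: bond 2 brought effort, rest push out)
β4 stroke→I1  (J1: bond 2 brought effort, rest push out)
β5 stroke→I2  (common-e at J1 fixed by 2)

bond 0 stroke→R1
bond 1 stroke→R2
bond 2 stroke→J1
bond 3 stroke→Sf1
bond 4 stroke→I1
bond 5 stroke→I2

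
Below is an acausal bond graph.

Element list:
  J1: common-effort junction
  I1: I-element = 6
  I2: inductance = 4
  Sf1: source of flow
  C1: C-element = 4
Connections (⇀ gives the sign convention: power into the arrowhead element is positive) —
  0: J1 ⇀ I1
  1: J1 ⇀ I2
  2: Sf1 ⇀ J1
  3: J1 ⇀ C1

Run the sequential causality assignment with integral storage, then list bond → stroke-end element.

β0 stroke→I1
β1 stroke→I2
β2 stroke→Sf1
β3 stroke→J1

bond 2 stroke at Sf1  (Sf1: flow source, stroke at near end)
bond 0 stroke at I1  (I1 integral (f out))
bond 1 stroke at I2  (prefer integral on I2)
bond 3 stroke at J1  (J1 needs exactly one e-in)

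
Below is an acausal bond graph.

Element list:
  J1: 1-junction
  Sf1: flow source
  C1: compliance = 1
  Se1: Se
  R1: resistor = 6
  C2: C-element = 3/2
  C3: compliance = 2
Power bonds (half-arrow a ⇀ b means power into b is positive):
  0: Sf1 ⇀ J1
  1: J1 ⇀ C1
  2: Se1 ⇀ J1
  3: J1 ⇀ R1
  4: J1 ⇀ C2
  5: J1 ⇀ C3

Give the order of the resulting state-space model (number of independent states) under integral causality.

β0 |Sf1  (Sf1 (Sf) sets flow on bond)
β2 |J1  (Se1: effort source, stroke at far end)
β1 |J1  (1-jn J1 has f-setter on 0)
β3 |J1  (common-f at J1 fixed by 0)
β4 |J1  (J1: bond 0 brought flow, rest push out)
β5 |J1  (J1 flow already set via bond 0)

3  (C1, C2, C3 all integral)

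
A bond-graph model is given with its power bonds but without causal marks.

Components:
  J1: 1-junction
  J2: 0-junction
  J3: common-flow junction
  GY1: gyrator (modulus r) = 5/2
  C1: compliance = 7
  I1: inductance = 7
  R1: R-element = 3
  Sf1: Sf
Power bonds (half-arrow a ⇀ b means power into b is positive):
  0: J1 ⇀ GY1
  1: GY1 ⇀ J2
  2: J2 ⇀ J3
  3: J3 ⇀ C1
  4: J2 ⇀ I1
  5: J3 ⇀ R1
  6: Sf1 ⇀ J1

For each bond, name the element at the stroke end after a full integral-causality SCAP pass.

β0 stroke→J1
β1 stroke→J2
β2 stroke→J3
β3 stroke→J3
β4 stroke→I1
β5 stroke→R1
β6 stroke→Sf1

b6 →Sf1  (Sf1 (Sf) sets flow on bond)
b0 →J1  (1-jn J1 has f-setter on 6)
b1 →J2  (GY1 both-in/both-out from 0)
b2 →J3  (J2: bond 1 brought effort, rest push out)
b4 →I1  (0-jn J2 has e-setter on 1)
b3 →J3  (C1: C, integral causality)
b5 →R1  (J3 needs exactly one f-in)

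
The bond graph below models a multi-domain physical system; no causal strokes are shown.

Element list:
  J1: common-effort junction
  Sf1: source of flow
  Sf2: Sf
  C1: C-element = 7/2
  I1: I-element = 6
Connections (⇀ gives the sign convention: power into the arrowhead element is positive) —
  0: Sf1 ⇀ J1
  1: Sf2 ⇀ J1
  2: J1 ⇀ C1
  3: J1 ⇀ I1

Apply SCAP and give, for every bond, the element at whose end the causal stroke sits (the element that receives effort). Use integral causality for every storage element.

#0 |Sf1
#1 |Sf2
#2 |J1
#3 |I1

bond 0 stroke at Sf1  (Sf1: flow source, stroke at near end)
bond 1 stroke at Sf2  (Sf2 fixes flow; stroke at Sf2)
bond 2 stroke at J1  (C1 integral (e out))
bond 3 stroke at I1  (common-e at J1 fixed by 2)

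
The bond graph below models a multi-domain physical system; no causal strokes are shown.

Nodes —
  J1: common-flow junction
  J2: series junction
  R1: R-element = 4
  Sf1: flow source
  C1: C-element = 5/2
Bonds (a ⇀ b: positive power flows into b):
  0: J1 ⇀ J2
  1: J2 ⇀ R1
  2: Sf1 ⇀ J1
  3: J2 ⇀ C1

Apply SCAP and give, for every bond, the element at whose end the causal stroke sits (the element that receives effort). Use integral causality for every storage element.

#2 →Sf1  (source Sf1 imposes f)
#0 →J1  (1-jn J1 has f-setter on 2)
#1 →J2  (common-f at J2 fixed by 0)
#3 →J2  (J2: bond 0 brought flow, rest push out)

b0 stroke at J1
b1 stroke at J2
b2 stroke at Sf1
b3 stroke at J2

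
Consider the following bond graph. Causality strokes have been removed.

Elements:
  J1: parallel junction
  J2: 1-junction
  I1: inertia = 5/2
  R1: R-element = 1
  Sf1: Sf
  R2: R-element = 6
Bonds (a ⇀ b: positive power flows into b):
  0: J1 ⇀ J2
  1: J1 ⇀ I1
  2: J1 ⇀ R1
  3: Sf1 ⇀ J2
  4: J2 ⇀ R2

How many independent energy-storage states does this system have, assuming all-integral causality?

#3 |Sf1  (source Sf1 imposes f)
#0 |J2  (J2 flow already set via bond 3)
#4 |J2  (1-jn J2 has f-setter on 3)
#1 |I1  (I1 outputs flow p/I1)
#2 |J1  (closing 0-jn rule on J1)

1  (I1 all integral)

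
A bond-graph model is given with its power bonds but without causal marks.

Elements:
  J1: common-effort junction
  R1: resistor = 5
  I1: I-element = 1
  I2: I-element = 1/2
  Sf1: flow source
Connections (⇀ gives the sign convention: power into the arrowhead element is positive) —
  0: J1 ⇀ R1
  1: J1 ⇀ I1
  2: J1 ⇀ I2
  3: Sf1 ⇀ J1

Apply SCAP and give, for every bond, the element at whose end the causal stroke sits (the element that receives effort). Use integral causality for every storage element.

#3 →Sf1  (Sf1 (Sf) sets flow on bond)
#1 →I1  (I1 integral (f out))
#2 →I2  (prefer integral on I2)
#0 →J1  (J1: last free bond brings effort in)

bond 0 stroke→J1
bond 1 stroke→I1
bond 2 stroke→I2
bond 3 stroke→Sf1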